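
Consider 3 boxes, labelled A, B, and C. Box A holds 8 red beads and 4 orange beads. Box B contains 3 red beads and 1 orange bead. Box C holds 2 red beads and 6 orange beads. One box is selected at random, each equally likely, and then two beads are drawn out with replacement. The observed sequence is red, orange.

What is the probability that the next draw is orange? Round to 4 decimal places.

0.4380

Compute the likelihood of the observed sequence for each case: P(data | box A) = (8/12)(4/12) = 2/9; P(data | box B) = (3/4)(1/4) = 3/16; P(data | box C) = (2/8)(6/8) = 3/16.
The prior-weighted likelihoods are 1/3 · 2/9 = 2/27, 1/3 · 3/16 = 1/16, 1/3 · 3/16 = 1/16; summing to 43/216.
The posterior is then P(box A | data) = 16/43, P(box B | data) = 27/86, P(box C | data) = 27/86.
Averaging over the posterior, P(orange next | data) = (1/3)(16/43) + (1/4)(27/86) + (3/4)(27/86) = 113/258.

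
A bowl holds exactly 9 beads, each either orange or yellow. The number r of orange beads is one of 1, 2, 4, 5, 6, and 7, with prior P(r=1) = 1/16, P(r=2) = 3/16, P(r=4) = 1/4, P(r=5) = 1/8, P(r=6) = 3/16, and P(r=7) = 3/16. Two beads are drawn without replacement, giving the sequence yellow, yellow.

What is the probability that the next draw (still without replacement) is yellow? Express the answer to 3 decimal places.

The likelihood of the observed sequence under each hypothesis: P(data | r = 1) = (8/9)(7/8) = 7/9; P(data | r = 2) = (7/9)(6/8) = 7/12; P(data | r = 4) = (5/9)(4/8) = 5/18; P(data | r = 5) = (4/9)(3/8) = 1/6; P(data | r = 6) = (3/9)(2/8) = 1/12; P(data | r = 7) = (2/9)(1/8) = 1/36.
Weighting by the prior gives 1/16 · 7/9 = 7/144, 3/16 · 7/12 = 7/64, 1/4 · 5/18 = 5/72, 1/8 · 1/6 = 1/48, 3/16 · 1/12 = 1/64, 3/16 · 1/36 = 1/192; these sum to 155/576.
The posterior is then P(r = 1 | data) = 0.18065, P(r = 2 | data) = 0.40645, P(r = 4 | data) = 0.25806, P(r = 5 | data) = 0.077419, P(r = 6 | data) = 0.058065, P(r = 7 | data) = 0.019355.
Averaging over the posterior, P(yellow next | data) = (6/7)(0.18065) + (5/7)(0.40645) + (3/7)(0.25806) + (2/7)(0.077419) + (1/7)(0.058065) + (0)(0.019355) = 0.58618.

0.586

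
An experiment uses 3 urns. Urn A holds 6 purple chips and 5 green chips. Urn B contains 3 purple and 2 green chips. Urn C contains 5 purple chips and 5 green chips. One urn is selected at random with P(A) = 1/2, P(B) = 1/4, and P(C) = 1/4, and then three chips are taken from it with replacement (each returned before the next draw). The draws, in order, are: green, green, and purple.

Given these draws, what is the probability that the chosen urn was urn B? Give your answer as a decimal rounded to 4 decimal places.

0.2151

Under each hypothesis, the probability of the observed sequence is: P(data | urn A) = (5/11)(5/11)(6/11) = 0.1127; P(data | urn B) = (2/5)(2/5)(3/5) = 0.096; P(data | urn C) = (5/10)(5/10)(5/10) = 0.125.
The prior-weighted likelihoods are 1/2 · 0.1127 = 0.056349, 1/4 · 0.096 = 0.024, 1/4 · 0.125 = 0.03125; with total 0.1116.
So P(urn B | data) = (0.024) / (0.1116) = 0.21506.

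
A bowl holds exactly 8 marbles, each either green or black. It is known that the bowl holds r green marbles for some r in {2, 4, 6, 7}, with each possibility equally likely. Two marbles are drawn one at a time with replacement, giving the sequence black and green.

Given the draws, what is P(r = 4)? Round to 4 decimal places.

The likelihood of the observed sequence under each hypothesis: P(data | r = 2) = (6/8)(2/8) = 3/16; P(data | r = 4) = (4/8)(4/8) = 1/4; P(data | r = 6) = (2/8)(6/8) = 3/16; P(data | r = 7) = (1/8)(7/8) = 7/64.
Multiplying each by its prior: 1/4 · 3/16 = 3/64, 1/4 · 1/4 = 1/16, 1/4 · 3/16 = 3/64, 1/4 · 7/64 = 7/256; with total 47/256.
Therefore the posterior P(r = 4 | data) = (1/16) / (47/256) = 16/47.

0.3404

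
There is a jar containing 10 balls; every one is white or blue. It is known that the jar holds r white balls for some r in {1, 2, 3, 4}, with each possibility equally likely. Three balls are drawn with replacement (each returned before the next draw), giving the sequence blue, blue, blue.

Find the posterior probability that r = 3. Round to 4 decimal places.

Compute the likelihood of the observed sequence for each case: P(data | r = 1) = (9/10)(9/10)(9/10) = 0.729; P(data | r = 2) = (8/10)(8/10)(8/10) = 0.512; P(data | r = 3) = (7/10)(7/10)(7/10) = 0.343; P(data | r = 4) = (6/10)(6/10)(6/10) = 0.216.
The prior-weighted likelihoods are 1/4 · 0.729 = 0.18225, 1/4 · 0.512 = 0.128, 1/4 · 0.343 = 0.08575, 1/4 · 0.216 = 0.054; these sum to 0.45.
Hence P(r = 3 | data) = (0.08575) / (0.45) = 0.19056.

0.1906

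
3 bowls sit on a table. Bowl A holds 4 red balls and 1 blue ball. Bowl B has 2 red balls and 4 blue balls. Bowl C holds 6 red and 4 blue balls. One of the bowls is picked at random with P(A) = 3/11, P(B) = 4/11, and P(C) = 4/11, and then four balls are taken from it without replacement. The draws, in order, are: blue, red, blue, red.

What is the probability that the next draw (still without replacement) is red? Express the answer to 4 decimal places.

0.3448

For each hypothesis, P(data | H) works out to: P(data | bowl A) = (1/5)(4/4)(0/3) = 0; P(data | bowl B) = (4/6)(2/5)(3/4)(1/3) = 0.066667; P(data | bowl C) = (4/10)(6/9)(3/8)(5/7) = 0.071429.
Multiplying each by its prior: 3/11 · 0 = 0, 4/11 · 0.066667 = 0.024242, 4/11 · 0.071429 = 0.025974; summing to 0.050216.
The posterior is then P(bowl A | data) = 0, P(bowl B | data) = 0.48276, P(bowl C | data) = 0.51724.
The predictive probability is P(red next | data) = (0)(0.48276) + (2/3)(0.51724) = 0.34483.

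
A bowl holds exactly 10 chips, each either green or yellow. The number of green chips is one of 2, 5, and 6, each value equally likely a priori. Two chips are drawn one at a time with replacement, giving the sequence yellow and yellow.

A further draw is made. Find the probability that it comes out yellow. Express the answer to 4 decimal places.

Compute the likelihood of the observed sequence for each case: P(data | r = 2) = (8/10)(8/10) = 16/25; P(data | r = 5) = (5/10)(5/10) = 1/4; P(data | r = 6) = (4/10)(4/10) = 4/25.
Multiplying each by its prior: 1/3 · 16/25 = 16/75, 1/3 · 1/4 = 1/12, 1/3 · 4/25 = 4/75; these sum to 7/20.
Normalising, the posterior is P(r = 2 | data) = 0.60952, P(r = 5 | data) = 0.2381, P(r = 6 | data) = 0.15238.
Averaging over the posterior, P(yellow next | data) = (4/5)(0.60952) + (1/2)(0.2381) + (2/5)(0.15238) = 0.66762.

0.6676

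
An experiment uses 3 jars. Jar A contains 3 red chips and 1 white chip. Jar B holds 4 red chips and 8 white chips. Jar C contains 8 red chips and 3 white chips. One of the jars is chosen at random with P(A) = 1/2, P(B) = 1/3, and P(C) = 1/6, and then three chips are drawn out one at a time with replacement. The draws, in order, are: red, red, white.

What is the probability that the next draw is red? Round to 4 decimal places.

For each hypothesis, P(data | H) works out to: P(data | jar A) = (3/4)(3/4)(1/4) = 0.14062; P(data | jar B) = (4/12)(4/12)(8/12) = 0.074074; P(data | jar C) = (8/11)(8/11)(3/11) = 0.14425.
Multiplying each by its prior: 1/2 · 0.14062 = 0.070312, 1/3 · 0.074074 = 0.024691, 1/6 · 0.14425 = 0.024042; with total 0.11905.
Normalising, the posterior is P(jar A | data) = 0.59063, P(jar B | data) = 0.20741, P(jar C | data) = 0.20196.
So P(red next | data) = Σ P(red next | H) P(H | data) = (3/4)(0.59063) + (1/3)(0.20741) + (8/11)(0.20196) = 0.65899.

0.6590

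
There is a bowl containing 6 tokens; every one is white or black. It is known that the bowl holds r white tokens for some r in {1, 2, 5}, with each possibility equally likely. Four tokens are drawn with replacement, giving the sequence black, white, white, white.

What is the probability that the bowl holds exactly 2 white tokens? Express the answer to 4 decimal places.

The likelihood of the observed sequence under each hypothesis: P(data | r = 1) = (5/6)(1/6)(1/6)(1/6) = 0.003858; P(data | r = 2) = (4/6)(2/6)(2/6)(2/6) = 0.024691; P(data | r = 5) = (1/6)(5/6)(5/6)(5/6) = 0.096451.
Multiplying each by its prior: 1/3 · 0.003858 = 0.001286, 1/3 · 0.024691 = 0.0082305, 1/3 · 0.096451 = 0.03215; these sum to 0.041667.
Therefore the posterior P(r = 2 | data) = (0.0082305) / (0.041667) = 0.19753.

0.1975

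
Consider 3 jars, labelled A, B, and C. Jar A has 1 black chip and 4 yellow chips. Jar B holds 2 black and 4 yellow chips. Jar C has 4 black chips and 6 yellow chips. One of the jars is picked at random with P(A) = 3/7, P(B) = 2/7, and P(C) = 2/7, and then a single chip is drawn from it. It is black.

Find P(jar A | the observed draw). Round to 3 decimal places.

For each hypothesis, P(data | H) works out to: P(data | jar A) = (1/5) = 1/5; P(data | jar B) = (2/6) = 1/3; P(data | jar C) = (4/10) = 2/5.
Weighting by the prior gives 3/7 · 1/5 = 3/35, 2/7 · 1/3 = 2/21, 2/7 · 2/5 = 4/35; summing to 31/105.
Hence P(jar A | data) = (3/35) / (31/105) = 9/31.

0.290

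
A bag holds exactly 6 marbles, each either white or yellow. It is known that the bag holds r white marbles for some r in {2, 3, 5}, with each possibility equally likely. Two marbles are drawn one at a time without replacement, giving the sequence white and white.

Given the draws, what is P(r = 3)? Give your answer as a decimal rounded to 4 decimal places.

For each hypothesis, P(data | H) works out to: P(data | r = 2) = (2/6)(1/5) = 1/15; P(data | r = 3) = (3/6)(2/5) = 1/5; P(data | r = 5) = (5/6)(4/5) = 2/3.
The prior-weighted likelihoods are 1/3 · 1/15 = 1/45, 1/3 · 1/5 = 1/15, 1/3 · 2/3 = 2/9; with total 14/45.
By Bayes' rule, P(r = 3 | data) = (1/15) / (14/45) = 3/14.

0.2143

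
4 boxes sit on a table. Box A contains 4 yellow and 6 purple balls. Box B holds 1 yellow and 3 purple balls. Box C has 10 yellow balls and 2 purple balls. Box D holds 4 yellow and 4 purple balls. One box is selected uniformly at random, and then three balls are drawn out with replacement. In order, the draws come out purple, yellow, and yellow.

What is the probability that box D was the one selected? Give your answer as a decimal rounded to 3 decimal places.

0.326

Compute the likelihood of the observed sequence for each case: P(data | box A) = (6/10)(4/10)(4/10) = 0.096; P(data | box B) = (3/4)(1/4)(1/4) = 0.046875; P(data | box C) = (2/12)(10/12)(10/12) = 0.11574; P(data | box D) = (4/8)(4/8)(4/8) = 0.125.
Weighting by the prior gives 1/4 · 0.096 = 0.024, 1/4 · 0.046875 = 0.011719, 1/4 · 0.11574 = 0.028935, 1/4 · 0.125 = 0.03125; with total 0.095904.
Therefore the posterior P(box D | data) = (0.03125) / (0.095904) = 0.32585.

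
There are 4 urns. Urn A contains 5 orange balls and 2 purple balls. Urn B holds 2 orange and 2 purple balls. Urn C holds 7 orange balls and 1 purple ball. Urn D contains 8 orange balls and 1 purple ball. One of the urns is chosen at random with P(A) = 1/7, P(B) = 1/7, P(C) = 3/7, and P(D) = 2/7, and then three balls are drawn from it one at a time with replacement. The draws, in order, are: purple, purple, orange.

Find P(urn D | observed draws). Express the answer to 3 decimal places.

Under each hypothesis, the probability of the observed sequence is: P(data | urn A) = (2/7)(2/7)(5/7) = 0.058309; P(data | urn B) = (2/4)(2/4)(2/4) = 0.125; P(data | urn C) = (1/8)(1/8)(7/8) = 0.013672; P(data | urn D) = (1/9)(1/9)(8/9) = 0.010974.
Multiplying each by its prior: 1/7 · 0.058309 = 0.0083299, 1/7 · 0.125 = 0.017857, 3/7 · 0.013672 = 0.0058594, 2/7 · 0.010974 = 0.0031354; with total 0.035182.
Therefore the posterior P(urn D | data) = (0.0031354) / (0.035182) = 0.08912.

0.089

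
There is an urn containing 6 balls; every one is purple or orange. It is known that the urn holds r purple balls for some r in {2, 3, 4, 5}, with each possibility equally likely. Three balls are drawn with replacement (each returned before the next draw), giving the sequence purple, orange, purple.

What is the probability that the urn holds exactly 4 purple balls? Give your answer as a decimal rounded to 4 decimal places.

The likelihood of the observed sequence under each hypothesis: P(data | r = 2) = (2/6)(4/6)(2/6) = 2/27; P(data | r = 3) = (3/6)(3/6)(3/6) = 1/8; P(data | r = 4) = (4/6)(2/6)(4/6) = 4/27; P(data | r = 5) = (5/6)(1/6)(5/6) = 25/216.
Multiplying each by its prior: 1/4 · 2/27 = 1/54, 1/4 · 1/8 = 1/32, 1/4 · 4/27 = 1/27, 1/4 · 25/216 = 25/864; summing to 25/216.
So P(r = 4 | data) = (1/27) / (25/216) = 8/25.

0.3200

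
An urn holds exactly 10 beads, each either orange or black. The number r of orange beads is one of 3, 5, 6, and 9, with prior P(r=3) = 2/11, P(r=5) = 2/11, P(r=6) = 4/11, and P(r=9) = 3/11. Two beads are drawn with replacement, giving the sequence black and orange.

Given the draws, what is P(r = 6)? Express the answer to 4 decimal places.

The likelihood of the observed sequence under each hypothesis: P(data | r = 3) = (7/10)(3/10) = 0.21; P(data | r = 5) = (5/10)(5/10) = 0.25; P(data | r = 6) = (4/10)(6/10) = 0.24; P(data | r = 9) = (1/10)(9/10) = 0.09.
Weighting by the prior gives 2/11 · 0.21 = 0.038182, 2/11 · 0.25 = 0.045455, 4/11 · 0.24 = 0.087273, 3/11 · 0.09 = 0.024545; these sum to 0.19545.
Therefore the posterior P(r = 6 | data) = (0.087273) / (0.19545) = 0.44651.

0.4465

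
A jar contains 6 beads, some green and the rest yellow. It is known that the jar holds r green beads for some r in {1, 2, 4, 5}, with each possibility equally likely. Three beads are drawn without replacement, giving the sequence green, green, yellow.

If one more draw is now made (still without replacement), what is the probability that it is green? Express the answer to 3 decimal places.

0.692

Compute the likelihood of the observed sequence for each case: P(data | r = 1) = (1/6)(0/5) = 0; P(data | r = 2) = (2/6)(1/5)(4/4) = 1/15; P(data | r = 4) = (4/6)(3/5)(2/4) = 1/5; P(data | r = 5) = (5/6)(4/5)(1/4) = 1/6.
The prior-weighted likelihoods are 1/4 · 0 = 0, 1/4 · 1/15 = 1/60, 1/4 · 1/5 = 1/20, 1/4 · 1/6 = 1/24; with total 13/120.
The posterior is then P(r = 1 | data) = 0, P(r = 2 | data) = 2/13, P(r = 4 | data) = 6/13, P(r = 5 | data) = 5/13.
The predictive probability is P(green next | data) = (0)(2/13) + (2/3)(6/13) + (1)(5/13) = 9/13.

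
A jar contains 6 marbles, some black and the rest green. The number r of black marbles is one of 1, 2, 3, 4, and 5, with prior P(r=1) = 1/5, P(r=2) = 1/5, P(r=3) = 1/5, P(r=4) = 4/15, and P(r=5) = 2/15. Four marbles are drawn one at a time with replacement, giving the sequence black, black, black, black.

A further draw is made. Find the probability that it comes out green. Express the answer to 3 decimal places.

0.275

For each hypothesis, P(data | H) works out to: P(data | r = 1) = (1/6)(1/6)(1/6)(1/6) = 0.0007716; P(data | r = 2) = (2/6)(2/6)(2/6)(2/6) = 0.012346; P(data | r = 3) = (3/6)(3/6)(3/6)(3/6) = 0.0625; P(data | r = 4) = (4/6)(4/6)(4/6)(4/6) = 0.19753; P(data | r = 5) = (5/6)(5/6)(5/6)(5/6) = 0.48225.
Weighting by the prior gives 1/5 · 0.0007716 = 0.00015432, 1/5 · 0.012346 = 0.0024691, 1/5 · 0.0625 = 0.0125, 4/15 · 0.19753 = 0.052675, 2/15 · 0.48225 = 0.0643; with total 0.1321.
The posterior is then P(r = 1 | data) = 0.0011682, P(r = 2 | data) = 0.018692, P(r = 3 | data) = 0.094626, P(r = 4 | data) = 0.39875, P(r = 5 | data) = 0.48676.
So P(green next | data) = Σ P(green next | H) P(H | data) = (5/6)(0.0011682) + (2/3)(0.018692) + (1/2)(0.094626) + (1/3)(0.39875) + (1/6)(0.48676) = 0.27479.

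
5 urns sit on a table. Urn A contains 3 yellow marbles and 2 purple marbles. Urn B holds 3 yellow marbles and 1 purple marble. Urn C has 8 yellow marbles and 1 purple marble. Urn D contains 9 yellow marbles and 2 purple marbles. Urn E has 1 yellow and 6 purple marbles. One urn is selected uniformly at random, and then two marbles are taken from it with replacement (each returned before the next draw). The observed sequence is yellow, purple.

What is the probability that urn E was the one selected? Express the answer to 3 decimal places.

The likelihood of the observed sequence under each hypothesis: P(data | urn A) = (3/5)(2/5) = 0.24; P(data | urn B) = (3/4)(1/4) = 0.1875; P(data | urn C) = (8/9)(1/9) = 0.098765; P(data | urn D) = (9/11)(2/11) = 0.14876; P(data | urn E) = (1/7)(6/7) = 0.12245.
The prior-weighted likelihoods are 1/5 · 0.24 = 0.048, 1/5 · 0.1875 = 0.0375, 1/5 · 0.098765 = 0.019753, 1/5 · 0.14876 = 0.029752, 1/5 · 0.12245 = 0.02449; these sum to 0.15949.
Therefore the posterior P(urn E | data) = (0.02449) / (0.15949) = 0.15355.

0.154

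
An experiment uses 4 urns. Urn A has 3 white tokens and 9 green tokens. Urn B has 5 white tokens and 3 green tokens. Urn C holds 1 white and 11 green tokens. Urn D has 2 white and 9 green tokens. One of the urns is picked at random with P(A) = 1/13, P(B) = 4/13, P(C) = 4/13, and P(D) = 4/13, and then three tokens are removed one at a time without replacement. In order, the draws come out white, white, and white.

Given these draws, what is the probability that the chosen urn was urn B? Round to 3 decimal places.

Compute the likelihood of the observed sequence for each case: P(data | urn A) = (3/12)(2/11)(1/10) = 0.0045455; P(data | urn B) = (5/8)(4/7)(3/6) = 0.17857; P(data | urn C) = (1/12)(0/11) = 0; P(data | urn D) = (2/11)(1/10)(0/9) = 0.
Weighting by the prior gives 1/13 · 0.0045455 = 0.00034965, 4/13 · 0.17857 = 0.054945, 4/13 · 0 = 0, 4/13 · 0 = 0; with total 0.055295.
Therefore the posterior P(urn B | data) = (0.054945) / (0.055295) = 0.99368.

0.994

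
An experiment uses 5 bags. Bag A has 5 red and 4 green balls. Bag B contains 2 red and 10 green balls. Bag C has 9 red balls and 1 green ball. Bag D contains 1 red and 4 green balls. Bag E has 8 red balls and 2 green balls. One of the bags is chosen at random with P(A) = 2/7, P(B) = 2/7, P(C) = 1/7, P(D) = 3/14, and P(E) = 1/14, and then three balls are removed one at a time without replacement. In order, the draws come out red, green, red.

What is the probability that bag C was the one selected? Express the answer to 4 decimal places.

0.1903

Compute the likelihood of the observed sequence for each case: P(data | bag A) = (5/9)(4/8)(4/7) = 0.15873; P(data | bag B) = (2/12)(10/11)(1/10) = 0.015152; P(data | bag C) = (9/10)(1/9)(8/8) = 0.1; P(data | bag D) = (1/5)(4/4)(0/3) = 0; P(data | bag E) = (8/10)(2/9)(7/8) = 0.15556.
The prior-weighted likelihoods are 2/7 · 0.15873 = 0.045351, 2/7 · 0.015152 = 0.004329, 1/7 · 0.1 = 0.014286, 3/14 · 0 = 0, 1/14 · 0.15556 = 0.011111; these sum to 0.075077.
By Bayes' rule, P(bag C | data) = (0.014286) / (0.075077) = 0.19028.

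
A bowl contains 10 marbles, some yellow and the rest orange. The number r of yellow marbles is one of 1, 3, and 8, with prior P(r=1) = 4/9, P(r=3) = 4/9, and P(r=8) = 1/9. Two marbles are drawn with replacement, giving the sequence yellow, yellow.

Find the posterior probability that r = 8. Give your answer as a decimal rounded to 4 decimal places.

Under each hypothesis, the probability of the observed sequence is: P(data | r = 1) = (1/10)(1/10) = 1/100; P(data | r = 3) = (3/10)(3/10) = 9/100; P(data | r = 8) = (8/10)(8/10) = 16/25.
Weighting by the prior gives 4/9 · 1/100 = 1/225, 4/9 · 9/100 = 1/25, 1/9 · 16/25 = 16/225; summing to 26/225.
By Bayes' rule, P(r = 8 | data) = (16/225) / (26/225) = 8/13.

0.6154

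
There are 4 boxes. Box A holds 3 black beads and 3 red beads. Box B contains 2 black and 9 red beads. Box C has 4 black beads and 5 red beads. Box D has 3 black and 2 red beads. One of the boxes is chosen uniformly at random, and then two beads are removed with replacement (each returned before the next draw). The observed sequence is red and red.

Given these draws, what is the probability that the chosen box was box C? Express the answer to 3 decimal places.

0.222

Compute the likelihood of the observed sequence for each case: P(data | box A) = (3/6)(3/6) = 0.25; P(data | box B) = (9/11)(9/11) = 0.66942; P(data | box C) = (5/9)(5/9) = 0.30864; P(data | box D) = (2/5)(2/5) = 0.16.
Weighting by the prior gives 1/4 · 0.25 = 0.0625, 1/4 · 0.66942 = 0.16736, 1/4 · 0.30864 = 0.07716, 1/4 · 0.16 = 0.04; these sum to 0.34702.
Hence P(box C | data) = (0.07716) / (0.34702) = 0.22235.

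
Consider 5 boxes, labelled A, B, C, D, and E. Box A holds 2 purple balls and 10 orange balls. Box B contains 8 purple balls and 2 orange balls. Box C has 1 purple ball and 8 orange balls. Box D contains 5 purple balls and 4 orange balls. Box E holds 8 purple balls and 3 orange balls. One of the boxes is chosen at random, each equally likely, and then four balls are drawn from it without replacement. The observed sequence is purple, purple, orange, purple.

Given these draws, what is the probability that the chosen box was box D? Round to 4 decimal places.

Under each hypothesis, the probability of the observed sequence is: P(data | box A) = (2/12)(1/11)(10/10)(0/9) = 0; P(data | box B) = (8/10)(7/9)(2/8)(6/7) = 0.13333; P(data | box C) = (1/9)(0/8) = 0; P(data | box D) = (5/9)(4/8)(4/7)(3/6) = 0.079365; P(data | box E) = (8/11)(7/10)(3/9)(6/8) = 0.12727.
The prior-weighted likelihoods are 1/5 · 0 = 0, 1/5 · 0.13333 = 0.026667, 1/5 · 0 = 0, 1/5 · 0.079365 = 0.015873, 1/5 · 0.12727 = 0.025455; these sum to 0.067994.
So P(box D | data) = (0.015873) / (0.067994) = 0.23345.

0.2334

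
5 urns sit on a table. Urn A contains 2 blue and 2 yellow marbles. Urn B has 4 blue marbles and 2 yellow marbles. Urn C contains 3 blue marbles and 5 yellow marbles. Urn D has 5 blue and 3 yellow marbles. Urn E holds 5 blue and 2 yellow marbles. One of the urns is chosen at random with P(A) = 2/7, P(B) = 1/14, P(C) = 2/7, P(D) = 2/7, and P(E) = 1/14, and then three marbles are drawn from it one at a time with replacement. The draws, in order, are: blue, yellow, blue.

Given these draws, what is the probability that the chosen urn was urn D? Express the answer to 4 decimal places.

0.3384

Under each hypothesis, the probability of the observed sequence is: P(data | urn A) = (2/4)(2/4)(2/4) = 0.125; P(data | urn B) = (4/6)(2/6)(4/6) = 0.14815; P(data | urn C) = (3/8)(5/8)(3/8) = 0.087891; P(data | urn D) = (5/8)(3/8)(5/8) = 0.14648; P(data | urn E) = (5/7)(2/7)(5/7) = 0.14577.
Weighting by the prior gives 2/7 · 0.125 = 0.035714, 1/14 · 0.14815 = 0.010582, 2/7 · 0.087891 = 0.025112, 2/7 · 0.14648 = 0.041853, 1/14 · 0.14577 = 0.010412; with total 0.12367.
By Bayes' rule, P(urn D | data) = (0.041853) / (0.12367) = 0.33841.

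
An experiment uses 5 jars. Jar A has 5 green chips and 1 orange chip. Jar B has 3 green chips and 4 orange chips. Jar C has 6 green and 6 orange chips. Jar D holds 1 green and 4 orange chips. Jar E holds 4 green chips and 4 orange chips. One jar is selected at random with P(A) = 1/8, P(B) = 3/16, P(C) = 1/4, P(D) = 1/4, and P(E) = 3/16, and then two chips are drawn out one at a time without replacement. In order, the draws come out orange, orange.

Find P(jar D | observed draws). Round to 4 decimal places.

0.4991

The likelihood of the observed sequence under each hypothesis: P(data | jar A) = (1/6)(0/5) = 0; P(data | jar B) = (4/7)(3/6) = 0.28571; P(data | jar C) = (6/12)(5/11) = 0.22727; P(data | jar D) = (4/5)(3/4) = 0.6; P(data | jar E) = (4/8)(3/7) = 0.21429.
Weighting by the prior gives 1/8 · 0 = 0, 3/16 · 0.28571 = 0.053571, 1/4 · 0.22727 = 0.056818, 1/4 · 0.6 = 0.15, 3/16 · 0.21429 = 0.040179; these sum to 0.30057.
Hence P(jar D | data) = (0.15) / (0.30057) = 0.49905.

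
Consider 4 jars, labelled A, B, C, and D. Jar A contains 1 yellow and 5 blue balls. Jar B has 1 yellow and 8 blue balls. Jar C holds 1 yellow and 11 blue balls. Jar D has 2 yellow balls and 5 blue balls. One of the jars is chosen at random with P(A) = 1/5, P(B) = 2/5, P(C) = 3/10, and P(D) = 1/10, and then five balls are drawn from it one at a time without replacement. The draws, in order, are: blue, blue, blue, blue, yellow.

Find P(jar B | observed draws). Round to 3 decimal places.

0.396

The likelihood of the observed sequence under each hypothesis: P(data | jar A) = (5/6)(4/5)(3/4)(2/3)(1/2) = 0.16667; P(data | jar B) = (8/9)(7/8)(6/7)(5/6)(1/5) = 0.11111; P(data | jar C) = (11/12)(10/11)(9/10)(8/9)(1/8) = 0.083333; P(data | jar D) = (5/7)(4/6)(3/5)(2/4)(2/3) = 0.095238.
Weighting by the prior gives 1/5 · 0.16667 = 0.033333, 2/5 · 0.11111 = 0.044444, 3/10 · 0.083333 = 0.025, 1/10 · 0.095238 = 0.0095238; with total 0.1123.
Therefore the posterior P(jar B | data) = (0.044444) / (0.1123) = 0.39576.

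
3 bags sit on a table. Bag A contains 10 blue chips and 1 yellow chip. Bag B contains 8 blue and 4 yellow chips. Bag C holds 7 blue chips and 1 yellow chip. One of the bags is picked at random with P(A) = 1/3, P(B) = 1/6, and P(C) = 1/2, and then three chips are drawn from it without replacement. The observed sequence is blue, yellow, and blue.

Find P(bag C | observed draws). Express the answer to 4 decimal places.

0.5162

Compute the likelihood of the observed sequence for each case: P(data | bag A) = (10/11)(1/10)(9/9) = 0.090909; P(data | bag B) = (8/12)(4/11)(7/10) = 0.1697; P(data | bag C) = (7/8)(1/7)(6/6) = 0.125.
Weighting by the prior gives 1/3 · 0.090909 = 0.030303, 1/6 · 0.1697 = 0.028283, 1/2 · 0.125 = 0.0625; these sum to 0.12109.
By Bayes' rule, P(bag C | data) = (0.0625) / (0.12109) = 0.51616.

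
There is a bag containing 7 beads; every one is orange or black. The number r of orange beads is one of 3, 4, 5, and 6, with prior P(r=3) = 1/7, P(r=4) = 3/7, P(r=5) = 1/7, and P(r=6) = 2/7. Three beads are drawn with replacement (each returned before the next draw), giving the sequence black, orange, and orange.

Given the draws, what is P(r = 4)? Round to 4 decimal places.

0.4768

Under each hypothesis, the probability of the observed sequence is: P(data | r = 3) = (4/7)(3/7)(3/7) = 0.10496; P(data | r = 4) = (3/7)(4/7)(4/7) = 0.13994; P(data | r = 5) = (2/7)(5/7)(5/7) = 0.14577; P(data | r = 6) = (1/7)(6/7)(6/7) = 0.10496.
Multiplying each by its prior: 1/7 · 0.10496 = 0.014994, 3/7 · 0.13994 = 0.059975, 1/7 · 0.14577 = 0.020825, 2/7 · 0.10496 = 0.029988; these sum to 0.12578.
Hence P(r = 4 | data) = (0.059975) / (0.12578) = 0.47682.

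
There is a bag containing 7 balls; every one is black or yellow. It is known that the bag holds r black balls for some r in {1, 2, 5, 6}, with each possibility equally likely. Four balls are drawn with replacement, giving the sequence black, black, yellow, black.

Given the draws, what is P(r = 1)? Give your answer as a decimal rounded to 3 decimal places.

0.012

Compute the likelihood of the observed sequence for each case: P(data | r = 1) = (1/7)(1/7)(6/7)(1/7) = 0.002499; P(data | r = 2) = (2/7)(2/7)(5/7)(2/7) = 0.01666; P(data | r = 5) = (5/7)(5/7)(2/7)(5/7) = 0.10412; P(data | r = 6) = (6/7)(6/7)(1/7)(6/7) = 0.089963.
Weighting by the prior gives 1/4 · 0.002499 = 0.00062474, 1/4 · 0.01666 = 0.0041649, 1/4 · 0.10412 = 0.026031, 1/4 · 0.089963 = 0.022491; summing to 0.053311.
By Bayes' rule, P(r = 1 | data) = (0.00062474) / (0.053311) = 0.011719.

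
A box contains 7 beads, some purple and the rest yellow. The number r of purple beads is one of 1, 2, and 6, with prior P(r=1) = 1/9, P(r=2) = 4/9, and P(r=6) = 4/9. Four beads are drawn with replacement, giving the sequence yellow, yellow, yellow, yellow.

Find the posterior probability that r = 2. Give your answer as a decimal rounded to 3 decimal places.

0.658

Under each hypothesis, the probability of the observed sequence is: P(data | r = 1) = (6/7)(6/7)(6/7)(6/7) = 0.53978; P(data | r = 2) = (5/7)(5/7)(5/7)(5/7) = 0.26031; P(data | r = 6) = (1/7)(1/7)(1/7)(1/7) = 0.00041649.
Weighting by the prior gives 1/9 · 0.53978 = 0.059975, 4/9 · 0.26031 = 0.11569, 4/9 · 0.00041649 = 0.00018511; these sum to 0.17585.
Therefore the posterior P(r = 2 | data) = (0.11569) / (0.17585) = 0.65789.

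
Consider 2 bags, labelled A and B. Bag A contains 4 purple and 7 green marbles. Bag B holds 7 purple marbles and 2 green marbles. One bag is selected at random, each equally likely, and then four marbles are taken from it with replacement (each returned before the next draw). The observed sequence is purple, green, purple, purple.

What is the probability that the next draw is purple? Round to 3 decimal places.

0.684

The likelihood of the observed sequence under each hypothesis: P(data | bag A) = (4/11)(7/11)(4/11)(4/11) = 0.030599; P(data | bag B) = (7/9)(2/9)(7/9)(7/9) = 0.10456.
Weighting by the prior gives 1/2 · 0.030599 = 0.0153, 1/2 · 0.10456 = 0.052279; these sum to 0.067578.
Normalising, the posterior is P(bag A | data) = 0.2264, P(bag B | data) = 0.7736.
Averaging over the posterior, P(purple next | data) = (4/11)(0.2264) + (7/9)(0.7736) = 0.68402.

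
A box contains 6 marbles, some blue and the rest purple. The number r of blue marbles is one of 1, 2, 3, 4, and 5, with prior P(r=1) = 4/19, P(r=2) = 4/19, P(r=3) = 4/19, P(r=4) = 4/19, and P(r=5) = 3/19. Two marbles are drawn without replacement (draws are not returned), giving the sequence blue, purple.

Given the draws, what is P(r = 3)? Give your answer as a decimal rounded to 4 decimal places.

0.2667

Compute the likelihood of the observed sequence for each case: P(data | r = 1) = (1/6)(5/5) = 1/6; P(data | r = 2) = (2/6)(4/5) = 4/15; P(data | r = 3) = (3/6)(3/5) = 3/10; P(data | r = 4) = (4/6)(2/5) = 4/15; P(data | r = 5) = (5/6)(1/5) = 1/6.
The prior-weighted likelihoods are 4/19 · 1/6 = 2/57, 4/19 · 4/15 = 16/285, 4/19 · 3/10 = 6/95, 4/19 · 4/15 = 16/285, 3/19 · 1/6 = 1/38; with total 9/38.
By Bayes' rule, P(r = 3 | data) = (6/95) / (9/38) = 4/15.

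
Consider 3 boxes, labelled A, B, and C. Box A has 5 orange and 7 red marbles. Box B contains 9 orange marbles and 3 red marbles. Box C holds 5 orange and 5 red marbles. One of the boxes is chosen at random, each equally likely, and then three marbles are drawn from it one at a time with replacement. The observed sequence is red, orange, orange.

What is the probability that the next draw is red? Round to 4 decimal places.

0.4272

For each hypothesis, P(data | H) works out to: P(data | box A) = (7/12)(5/12)(5/12) = 0.10127; P(data | box B) = (3/12)(9/12)(9/12) = 0.14062; P(data | box C) = (5/10)(5/10)(5/10) = 0.125.
Weighting by the prior gives 1/3 · 0.10127 = 0.033758, 1/3 · 0.14062 = 0.046875, 1/3 · 0.125 = 0.041667; these sum to 0.1223.
The posterior is then P(box A | data) = 0.27603, P(box B | data) = 0.38328, P(box C | data) = 0.34069.
The predictive probability is P(red next | data) = (7/12)(0.27603) + (1/4)(0.38328) + (1/2)(0.34069) = 0.42718.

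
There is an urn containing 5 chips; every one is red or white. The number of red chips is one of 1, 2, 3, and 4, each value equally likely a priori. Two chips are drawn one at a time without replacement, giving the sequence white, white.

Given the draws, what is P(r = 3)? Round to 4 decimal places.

Compute the likelihood of the observed sequence for each case: P(data | r = 1) = (4/5)(3/4) = 3/5; P(data | r = 2) = (3/5)(2/4) = 3/10; P(data | r = 3) = (2/5)(1/4) = 1/10; P(data | r = 4) = (1/5)(0/4) = 0.
The prior-weighted likelihoods are 1/4 · 3/5 = 3/20, 1/4 · 3/10 = 3/40, 1/4 · 1/10 = 1/40, 1/4 · 0 = 0; with total 1/4.
Hence P(r = 3 | data) = (1/40) / (1/4) = 1/10.

0.1000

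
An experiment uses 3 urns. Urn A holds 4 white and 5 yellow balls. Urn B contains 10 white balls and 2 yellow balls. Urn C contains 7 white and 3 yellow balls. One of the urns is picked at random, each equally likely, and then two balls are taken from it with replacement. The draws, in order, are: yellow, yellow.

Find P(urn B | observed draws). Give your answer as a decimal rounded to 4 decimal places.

Under each hypothesis, the probability of the observed sequence is: P(data | urn A) = (5/9)(5/9) = 0.30864; P(data | urn B) = (2/12)(2/12) = 0.027778; P(data | urn C) = (3/10)(3/10) = 0.09.
The prior-weighted likelihoods are 1/3 · 0.30864 = 0.10288, 1/3 · 0.027778 = 0.0092593, 1/3 · 0.09 = 0.03; summing to 0.14214.
So P(urn B | data) = (0.0092593) / (0.14214) = 0.065142.

0.0651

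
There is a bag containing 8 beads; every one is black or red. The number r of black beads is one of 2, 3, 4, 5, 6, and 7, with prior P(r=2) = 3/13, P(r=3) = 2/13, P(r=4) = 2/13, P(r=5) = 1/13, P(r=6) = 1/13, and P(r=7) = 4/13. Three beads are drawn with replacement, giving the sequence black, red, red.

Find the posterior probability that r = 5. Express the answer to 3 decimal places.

0.076

Compute the likelihood of the observed sequence for each case: P(data | r = 2) = (2/8)(6/8)(6/8) = 0.14062; P(data | r = 3) = (3/8)(5/8)(5/8) = 0.14648; P(data | r = 4) = (4/8)(4/8)(4/8) = 0.125; P(data | r = 5) = (5/8)(3/8)(3/8) = 0.087891; P(data | r = 6) = (6/8)(2/8)(2/8) = 0.046875; P(data | r = 7) = (7/8)(1/8)(1/8) = 0.013672.
Multiplying each by its prior: 3/13 · 0.14062 = 0.032452, 2/13 · 0.14648 = 0.022536, 2/13 · 0.125 = 0.019231, 1/13 · 0.087891 = 0.0067608, 1/13 · 0.046875 = 0.0036058, 4/13 · 0.013672 = 0.0042067; with total 0.088792.
By Bayes' rule, P(r = 5 | data) = (0.0067608) / (0.088792) = 0.076142.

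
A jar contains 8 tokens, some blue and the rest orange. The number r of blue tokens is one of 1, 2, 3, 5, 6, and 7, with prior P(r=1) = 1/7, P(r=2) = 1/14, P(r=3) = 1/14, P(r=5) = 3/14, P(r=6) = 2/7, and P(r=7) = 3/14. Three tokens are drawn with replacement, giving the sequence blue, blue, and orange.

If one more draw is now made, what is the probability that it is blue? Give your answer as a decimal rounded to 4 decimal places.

0.6862

Under each hypothesis, the probability of the observed sequence is: P(data | r = 1) = (1/8)(1/8)(7/8) = 0.013672; P(data | r = 2) = (2/8)(2/8)(6/8) = 0.046875; P(data | r = 3) = (3/8)(3/8)(5/8) = 0.087891; P(data | r = 5) = (5/8)(5/8)(3/8) = 0.14648; P(data | r = 6) = (6/8)(6/8)(2/8) = 0.14062; P(data | r = 7) = (7/8)(7/8)(1/8) = 0.095703.
Weighting by the prior gives 1/7 · 0.013672 = 0.0019531, 1/14 · 0.046875 = 0.0033482, 1/14 · 0.087891 = 0.0062779, 3/14 · 0.14648 = 0.03139, 2/7 · 0.14062 = 0.040179, 3/14 · 0.095703 = 0.020508; with total 0.10366.
Normalising, the posterior is P(r = 1 | data) = 0.018843, P(r = 2 | data) = 0.032301, P(r = 3 | data) = 0.060565, P(r = 5 | data) = 0.30283, P(r = 6 | data) = 0.38762, P(r = 7 | data) = 0.19785.
Averaging over the posterior, P(blue next | data) = (1/8)(0.018843) + (1/4)(0.032301) + (3/8)(0.060565) + (5/8)(0.30283) + (3/4)(0.38762) + (7/8)(0.19785) = 0.68624.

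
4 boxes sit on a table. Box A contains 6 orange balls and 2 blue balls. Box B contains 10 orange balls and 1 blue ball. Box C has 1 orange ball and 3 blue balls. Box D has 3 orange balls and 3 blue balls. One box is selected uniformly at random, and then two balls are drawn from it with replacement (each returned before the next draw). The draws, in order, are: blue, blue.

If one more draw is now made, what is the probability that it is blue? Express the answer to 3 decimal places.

0.638

Under each hypothesis, the probability of the observed sequence is: P(data | box A) = (2/8)(2/8) = 0.0625; P(data | box B) = (1/11)(1/11) = 0.0082645; P(data | box C) = (3/4)(3/4) = 0.5625; P(data | box D) = (3/6)(3/6) = 0.25.
The prior-weighted likelihoods are 1/4 · 0.0625 = 0.015625, 1/4 · 0.0082645 = 0.0020661, 1/4 · 0.5625 = 0.14062, 1/4 · 0.25 = 0.0625; with total 0.22082.
The posterior is then P(box A | data) = 0.07076, P(box B | data) = 0.0093567, P(box C | data) = 0.63684, P(box D | data) = 0.28304.
So P(blue next | data) = Σ P(blue next | H) P(H | data) = (1/4)(0.07076) + (1/11)(0.0093567) + (3/4)(0.63684) + (1/2)(0.28304) = 0.63769.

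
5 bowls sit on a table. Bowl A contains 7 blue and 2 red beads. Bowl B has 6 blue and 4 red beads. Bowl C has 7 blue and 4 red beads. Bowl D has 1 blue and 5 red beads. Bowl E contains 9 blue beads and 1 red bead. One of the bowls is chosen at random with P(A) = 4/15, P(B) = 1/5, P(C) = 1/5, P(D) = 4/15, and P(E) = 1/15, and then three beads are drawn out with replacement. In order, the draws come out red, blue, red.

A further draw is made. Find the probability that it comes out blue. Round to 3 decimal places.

Compute the likelihood of the observed sequence for each case: P(data | bowl A) = (2/9)(7/9)(2/9) = 0.038409; P(data | bowl B) = (4/10)(6/10)(4/10) = 0.096; P(data | bowl C) = (4/11)(7/11)(4/11) = 0.084147; P(data | bowl D) = (5/6)(1/6)(5/6) = 0.11574; P(data | bowl E) = (1/10)(9/10)(1/10) = 0.009.
Weighting by the prior gives 4/15 · 0.038409 = 0.010242, 1/5 · 0.096 = 0.0192, 1/5 · 0.084147 = 0.016829, 4/15 · 0.11574 = 0.030864, 1/15 · 0.009 = 0.0006; with total 0.077736.
Normalising, the posterior is P(bowl A | data) = 0.13176, P(bowl B | data) = 0.24699, P(bowl C | data) = 0.21649, P(bowl D | data) = 0.39704, P(bowl E | data) = 0.0077184.
Averaging over the posterior, P(blue next | data) = (7/9)(0.13176) + (3/5)(0.24699) + (7/11)(0.21649) + (1/6)(0.39704) + (9/10)(0.0077184) = 0.46156.

0.462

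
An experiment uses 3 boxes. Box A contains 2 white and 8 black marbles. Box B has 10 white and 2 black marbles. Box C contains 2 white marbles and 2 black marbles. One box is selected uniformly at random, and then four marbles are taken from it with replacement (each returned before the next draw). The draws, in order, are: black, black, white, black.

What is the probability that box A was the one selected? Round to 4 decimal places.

Under each hypothesis, the probability of the observed sequence is: P(data | box A) = (8/10)(8/10)(2/10)(8/10) = 0.1024; P(data | box B) = (2/12)(2/12)(10/12)(2/12) = 0.003858; P(data | box C) = (2/4)(2/4)(2/4)(2/4) = 0.0625.
Weighting by the prior gives 1/3 · 0.1024 = 0.034133, 1/3 · 0.003858 = 0.001286, 1/3 · 0.0625 = 0.020833; with total 0.056253.
So P(box A | data) = (0.034133) / (0.056253) = 0.60679.

0.6068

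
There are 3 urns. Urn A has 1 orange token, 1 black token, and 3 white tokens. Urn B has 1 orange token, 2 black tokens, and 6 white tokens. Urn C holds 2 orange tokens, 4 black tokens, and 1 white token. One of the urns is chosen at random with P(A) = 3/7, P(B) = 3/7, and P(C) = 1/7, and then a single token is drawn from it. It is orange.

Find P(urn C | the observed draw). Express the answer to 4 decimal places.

For each hypothesis, P(data | H) works out to: P(data | urn A) = (1/5) = 1/5; P(data | urn B) = (1/9) = 1/9; P(data | urn C) = (2/7) = 2/7.
Weighting by the prior gives 3/7 · 1/5 = 3/35, 3/7 · 1/9 = 1/21, 1/7 · 2/7 = 2/49; summing to 128/735.
Therefore the posterior P(urn C | data) = (2/49) / (128/735) = 15/64.

0.2344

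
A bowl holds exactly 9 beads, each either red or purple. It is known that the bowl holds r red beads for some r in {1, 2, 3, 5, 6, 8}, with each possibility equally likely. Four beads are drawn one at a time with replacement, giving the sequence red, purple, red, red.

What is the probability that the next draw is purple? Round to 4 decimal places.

For each hypothesis, P(data | H) works out to: P(data | r = 1) = (1/9)(8/9)(1/9)(1/9) = 0.0012193; P(data | r = 2) = (2/9)(7/9)(2/9)(2/9) = 0.0085353; P(data | r = 3) = (3/9)(6/9)(3/9)(3/9) = 0.024691; P(data | r = 5) = (5/9)(4/9)(5/9)(5/9) = 0.076208; P(data | r = 6) = (6/9)(3/9)(6/9)(6/9) = 0.098765; P(data | r = 8) = (8/9)(1/9)(8/9)(8/9) = 0.078037.
The prior-weighted likelihoods are 1/6 · 0.0012193 = 0.00020322, 1/6 · 0.0085353 = 0.0014225, 1/6 · 0.024691 = 0.0041152, 1/6 · 0.076208 = 0.012701, 1/6 · 0.098765 = 0.016461, 1/6 · 0.078037 = 0.013006; these sum to 0.047909.
The posterior is then P(r = 1 | data) = 0.0042418, P(r = 2 | data) = 0.029692, P(r = 3 | data) = 0.085896, P(r = 5 | data) = 0.26511, P(r = 6 | data) = 0.34358, P(r = 8 | data) = 0.27147.
So P(purple next | data) = Σ P(purple next | H) P(H | data) = (8/9)(0.0042418) + (7/9)(0.029692) + (2/3)(0.085896) + (4/9)(0.26511) + (1/3)(0.34358) + (1/9)(0.27147) = 0.34665.

0.3466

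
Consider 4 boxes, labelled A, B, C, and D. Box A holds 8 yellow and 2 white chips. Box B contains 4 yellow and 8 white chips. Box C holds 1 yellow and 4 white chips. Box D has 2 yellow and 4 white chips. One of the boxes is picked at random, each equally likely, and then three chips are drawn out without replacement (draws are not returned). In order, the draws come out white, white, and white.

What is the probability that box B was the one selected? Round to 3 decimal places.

The likelihood of the observed sequence under each hypothesis: P(data | box A) = (2/10)(1/9)(0/8) = 0; P(data | box B) = (8/12)(7/11)(6/10) = 14/55; P(data | box C) = (4/5)(3/4)(2/3) = 2/5; P(data | box D) = (4/6)(3/5)(2/4) = 1/5.
The prior-weighted likelihoods are 1/4 · 0 = 0, 1/4 · 14/55 = 7/110, 1/4 · 2/5 = 1/10, 1/4 · 1/5 = 1/20; these sum to 47/220.
Therefore the posterior P(box B | data) = (7/110) / (47/220) = 14/47.

0.298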